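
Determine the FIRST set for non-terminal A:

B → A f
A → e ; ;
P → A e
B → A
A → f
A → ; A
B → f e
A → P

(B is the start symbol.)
{ ';', 'e', 'f' }

To compute FIRST(A), examine every production with A on the left-hand side, reading each right-hand side left to right until a non-nullable symbol is reached.

FIRST sets of the other non-terminals involved (by the same procedure, iterated to a fixed point):
  FIRST(P) = { ';', 'e', 'f' }

From A → e ; ;:
  - e is a terminal: add 'e' and stop
From A → f:
  - f is a terminal: add 'f' and stop
From A → ; A:
  - ';' is a terminal: add ';' and stop
From A → P:
  - P is a non-terminal: add FIRST(P) \ {ε} = { ';', 'e', 'f' }
    P is not nullable, so stop

Collecting: FIRST(A) = { ';', 'e', 'f' }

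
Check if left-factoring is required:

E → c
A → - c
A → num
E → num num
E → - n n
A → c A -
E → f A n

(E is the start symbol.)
Left-factoring is needed when two productions for the same non-terminal
share a common prefix on the right-hand side.

Productions for E:
  E → c
  E → num num
  E → - n n
  E → f A n
Productions for A:
  A → - c
  A → num
  A → c A -

No common prefixes found.

Answer: No, left-factoring is not needed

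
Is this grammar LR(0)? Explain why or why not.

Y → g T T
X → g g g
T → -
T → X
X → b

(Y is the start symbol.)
Yes, the grammar is LR(0)

A grammar is LR(0) if no state in the canonical LR(0) collection has:
  - both a shift item (dot before a terminal) and a complete item (shift-reduce conflict), or
  - two or more complete items (reduce-reduce conflict; the accept item [Y' → Y .] counts as a complete item here).

Augment with Y' → Y and build the canonical LR(0) collection (I0 = CLOSURE({[Y' → . Y]}), then GOTO on every symbol after a dot until no new states appear). It has 11 states:
  I0: { [Y → . g T T], [Y' → . Y] }  — shift
  I1: { [Y' → Y .] }  — accept
  I2: { [T → . -], [T → . X], [X → . b], [X → . g g g], [Y → g . T T] }  — shift
  I3: { [T → - .] }  — reduce
  I4: { [T → . -], [T → . X], [X → . b], [X → . g g g], [Y → g T . T] }  — shift
  I5: { [T → X .] }  — reduce
  I6: { [X → b .] }  — reduce
  I7: { [X → g . g g] }  — shift
  I8: { [X → g g . g] }  — shift
  I9: { [X → g g g .] }  — reduce
  I10: { [Y → g T T .] }  — reduce

Every state is either a pure shift/goto state or contains exactly one complete item and nothing to shift — no conflicts. The grammar is LR(0).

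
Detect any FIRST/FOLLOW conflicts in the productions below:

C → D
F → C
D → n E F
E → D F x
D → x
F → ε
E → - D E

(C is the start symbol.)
Yes. F → C with FOLLOW(F) on { 'n', 'x' }

Nullable non-terminals: F.
FIRST sets used below: FIRST(C) = { 'n', 'x' }

F: nullable alternative(s) F → ε; FOLLOW(F) = { $, '-', 'n', 'x' }
  F → C: FIRST \ {ε} = { 'n', 'x' } — overlaps FOLLOW(F) on { 'n', 'x' }: CONFLICT
  F → ε: FIRST \ {ε} = { } — this is the only nullable alternative, skip

C, D, E have no nullable alternative, so no FIRST/FOLLOW check is needed there.

So the grammar has 1 FIRST/FOLLOW conflict (marked CONFLICT above).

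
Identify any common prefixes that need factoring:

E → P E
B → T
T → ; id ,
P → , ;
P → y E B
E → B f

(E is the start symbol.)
Left-factoring is needed when two productions for the same non-terminal
share a common prefix on the right-hand side.

Productions for E:
  E → P E
  E → B f
Productions for P:
  P → , ;
  P → y E B

No common prefixes found.

Answer: No, left-factoring is not needed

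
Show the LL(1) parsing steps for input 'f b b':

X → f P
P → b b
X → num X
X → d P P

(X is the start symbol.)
LL(1) parsing maintains a stack (initially the start symbol over $) and the input. At each step: if the stack top is a terminal, match it against the current input token; if it is a non-terminal N, replace it with the RHS of M[N, lookahead] (the unique production whose predict set contains the lookahead).

Stack is shown with the top on the left.

Stack  Input    Action
----------------------
X $    f b b $  output X → f P
f P $  f b b $  match 'f'
P $    b b $    output P → b b
b b $  b b $    match 'b'
b $    b $      match 'b'
$      $        accept

The string is accepted.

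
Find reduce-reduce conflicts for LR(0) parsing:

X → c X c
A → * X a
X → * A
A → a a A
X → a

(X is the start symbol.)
Augment with X' → X and build the canonical LR(0) collection (I0 = CLOSURE({[X' → . X]}), then GOTO on every symbol after a dot until no new states appear). It has 14 states:
  I0: { [X → . * A], [X → . a], [X → . c X c], [X' → . X] }  — shift
  I1: { [A → . * X a], [A → . a a A], [X → * . A] }  — shift
  I2: { [X' → X .] }  — accept
  I3: { [X → a .] }  — reduce
  I4: { [X → . * A], [X → . a], [X → . c X c], [X → c . X c] }  — shift
  I5: { [X → c X . c] }  — shift
  I6: { [X → c X c .] }  — reduce
  I7: { [A → * . X a], [X → . * A], [X → . a], [X → . c X c] }  — shift
  I8: { [X → * A .] }  — reduce
  I9: { [A → a . a A] }  — shift
  I10: { [A → . * X a], [A → . a a A], [A → a a . A] }  — shift
  I11: { [A → a a A .] }  — reduce
  I12: { [A → * X . a] }  — shift
  I13: { [A → * X a .] }  — reduce

No state contains more than one complete item.

Answer: No reduce-reduce conflicts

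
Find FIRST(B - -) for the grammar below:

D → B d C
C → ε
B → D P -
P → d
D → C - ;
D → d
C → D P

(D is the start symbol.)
{ '-', 'd' }

FIRST sets of the non-terminals involved (from the grammar, by fixed-point iteration):
  FIRST(B) = { '-', 'd' }

To compute FIRST(B - -), process the symbols left to right:
Symbol B is a non-terminal. Add FIRST(B) \ {ε} = { '-', 'd' }
B is not nullable (ε ∉ FIRST(B)), so stop here.
FIRST(B - -) = { '-', 'd' }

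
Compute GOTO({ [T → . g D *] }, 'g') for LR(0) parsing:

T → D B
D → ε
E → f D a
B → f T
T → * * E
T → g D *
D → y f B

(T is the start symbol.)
{ [D → . y f B], [D → .], [T → g . D *] }

GOTO(I, 'g') = CLOSURE({ [A → αX.β] : [A → α.Xβ] ∈ I, X = 'g' })

Items with dot before 'g', with the dot advanced:
  [T → . g D *] → [T → g . D *]
Closure of the advanced items:
  [T → g . D *] has the dot before D: add [D → .], [D → . y f B]

GOTO = { [D → . y f B], [D → .], [T → g . D *] }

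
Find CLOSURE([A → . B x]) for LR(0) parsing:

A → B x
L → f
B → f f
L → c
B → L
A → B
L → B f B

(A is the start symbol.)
{ [A → . B x], [B → . L], [B → . f f], [L → . B f B], [L → . c], [L → . f] }

To compute CLOSURE, for each item [A → α.Bβ] where B is a non-terminal, add [B → .γ] for all productions B → γ; repeat for the newly added items until nothing changes.

Start with: [A → . B x]
  [A → . B x] has the dot before B: add [B → . f f], [B → . L]
  [B → . L] has the dot before L: add [L → . f], [L → . c], [L → . B f B]
No further items can be added.

CLOSURE = { [A → . B x], [B → . L], [B → . f f], [L → . B f B], [L → . c], [L → . f] }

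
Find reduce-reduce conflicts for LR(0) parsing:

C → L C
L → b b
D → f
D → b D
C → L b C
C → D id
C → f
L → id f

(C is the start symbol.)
Yes — I5: [C → f .] vs [D → f .]

Augment with C' → C and build the canonical LR(0) collection (I0 = CLOSURE({[C' → . C]}), then GOTO on every symbol after a dot until no new states appear). It has 18 states:
  I0: { [C → . D id], [C → . L C], [C → . L b C], [C → . f], [C' → . C], [D → . b D], [D → . f], [L → . b b], [L → . id f] }  — shift
  I1: { [C' → C .] }  — accept
  I2: { [C → D . id] }  — shift
  I3: { [C → . D id], [C → . L C], [C → . L b C], [C → . f], [C → L . C], [C → L . b C], [D → . b D], [D → . f], [L → . b b], [L → . id f] }  — shift
  I4: { [D → . b D], [D → . f], [D → b . D], [L → b . b] }  — shift
  I5: { [C → f .], [D → f .] }  — 2 reduces
  I6: { [L → id . f] }  — shift
  I7: { [L → id f .] }  — reduce
  I8: { [D → b D .] }  — reduce
  I9: { [D → . b D], [D → . f], [D → b . D], [L → b b .] }  — shift, reduce
  I10: { [D → f .] }  — reduce
  I11: { [D → . b D], [D → . f], [D → b . D] }  — shift
  I12: { [C → L C .] }  — reduce
  I13: { [C → . D id], [C → . L C], [C → . L b C], [C → . f], [C → L b . C], [D → . b D], [D → . f], [D → b . D], [L → . b b], [L → . id f], [L → b . b] }  — shift
  I14: { [C → L b C .] }  — reduce
  I15: { [C → D . id], [D → b D .] }  — shift, reduce
  I16: { [D → . b D], [D → . f], [D → b . D], [L → b . b], [L → b b .] }  — shift, reduce
  I17: { [C → D id .] }  — reduce

I5 contains complete items [C → f .], [D → f .] — reduce-reduce conflict.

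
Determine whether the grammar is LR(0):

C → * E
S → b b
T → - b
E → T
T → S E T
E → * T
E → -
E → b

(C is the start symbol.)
Augment with C' → C and build the canonical LR(0) collection (I0 = CLOSURE({[C' → . C]}), then GOTO on every symbol after a dot until no new states appear). It has 16 states:
  I0: { [C → . * E], [C' → . C] }  — shift
  I1: { [C → * . E], [E → . * T], [E → . -], [E → . T], [E → . b], [S → . b b], [T → . - b], [T → . S E T] }  — shift
  I2: { [C' → C .] }  — accept
  I3: { [E → * . T], [S → . b b], [T → . - b], [T → . S E T] }  — shift
  I4: { [E → - .], [T → - . b] }  — shift, reduce
  I5: { [C → * E .] }  — reduce
  I6: { [E → . * T], [E → . -], [E → . T], [E → . b], [S → . b b], [T → . - b], [T → . S E T], [T → S . E T] }  — shift
  I7: { [E → T .] }  — reduce
  I8: { [E → b .], [S → b . b] }  — shift, reduce
  I9: { [S → b b .] }  — reduce
  I10: { [S → . b b], [T → . - b], [T → . S E T], [T → S E . T] }  — shift
  I11: { [T → - . b] }  — shift
  I12: { [T → S E T .] }  — reduce
  I13: { [S → b . b] }  — shift
  I14: { [T → - b .] }  — reduce
  I15: { [E → * T .] }  — reduce

Conflict in state I4:
  Shift-reduce conflict between [E → - .] and [T → - . b]
So the grammar is NOT LR(0).

Answer: No. Shift-reduce conflict between [E → - .] and [T → - . b]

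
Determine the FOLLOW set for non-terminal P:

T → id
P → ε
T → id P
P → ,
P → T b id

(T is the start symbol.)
{ $, 'b' }

In T → id P: P is at the end, add FOLLOW(T)

The FOLLOW sets referred to above (computed the same way, to a fixed point):
  FOLLOW(T) = { $, 'b' }

Taking the union: FOLLOW(P) = { $, 'b' }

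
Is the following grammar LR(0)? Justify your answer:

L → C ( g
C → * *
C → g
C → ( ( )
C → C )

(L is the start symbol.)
Yes, the grammar is LR(0)

Augment with L' → L and build the canonical LR(0) collection (I0 = CLOSURE({[L' → . L]}), then GOTO on every symbol after a dot until no new states appear). It has 12 states:
  I0: { [C → . ( ( )], [C → . * *], [C → . C )], [C → . g], [L → . C ( g], [L' → . L] }  — shift
  I1: { [C → ( . ( )] }  — shift
  I2: { [C → * . *] }  — shift
  I3: { [C → C . )], [L → C . ( g] }  — shift
  I4: { [L' → L .] }  — accept
  I5: { [C → g .] }  — reduce
  I6: { [L → C ( . g] }  — shift
  I7: { [C → C ) .] }  — reduce
  I8: { [L → C ( g .] }  — reduce
  I9: { [C → * * .] }  — reduce
  I10: { [C → ( ( . )] }  — shift
  I11: { [C → ( ( ) .] }  — reduce

Every state is either a pure shift/goto state or contains exactly one complete item and nothing to shift — no conflicts. The grammar is LR(0).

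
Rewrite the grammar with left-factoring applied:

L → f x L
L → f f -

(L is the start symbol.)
L → f L'
L' → x L
L' → f -

Left-factoring transforms A → αβ₁ | αβ₂ into A → αA' and A' → β₁ | β₂
(α is the longest common prefix among the alternatives). Repeat until
no nonterminal has two alternatives with a common prefix.

Round 1: L has alternatives sharing prefix 'f'. Introduce L': L → f L'
  Add: L' → x L
  Add: L' → f -

No remaining common prefixes — done.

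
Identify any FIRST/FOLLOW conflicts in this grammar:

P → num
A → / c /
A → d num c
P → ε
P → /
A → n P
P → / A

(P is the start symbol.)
A FIRST/FOLLOW conflict occurs when a non-terminal N has a nullable alternative N → β (β ⇒* ε) and another alternative N → α with FIRST(α) ∩ FOLLOW(N) ≠ ∅: on such a lookahead the parser cannot decide between expanding α and letting N vanish via β.

Nullable non-terminals: P.

P: nullable alternative(s) P → ε; FOLLOW(P) = { $ }
  P → num: FIRST \ {ε} = { 'num' } — disjoint from FOLLOW(P)
  P → ε: FIRST \ {ε} = { } — this is the only nullable alternative, skip
  P → /: FIRST \ {ε} = { '/' } — disjoint from FOLLOW(P)
  P → / A: FIRST \ {ε} = { '/' } — disjoint from FOLLOW(P)

A has no nullable alternative, so no FIRST/FOLLOW check is needed there.

No FIRST/FOLLOW conflicts found.

Answer: No FIRST/FOLLOW conflicts.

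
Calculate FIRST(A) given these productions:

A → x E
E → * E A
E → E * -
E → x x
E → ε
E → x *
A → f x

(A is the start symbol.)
{ 'f', 'x' }

To compute FIRST(A), examine every production with A on the left-hand side, reading each right-hand side left to right until a non-nullable symbol is reached.

From A → x E:
  - x is a terminal: add 'x' and stop
From A → f x:
  - f is a terminal: add 'f' and stop

Collecting: FIRST(A) = { 'f', 'x' }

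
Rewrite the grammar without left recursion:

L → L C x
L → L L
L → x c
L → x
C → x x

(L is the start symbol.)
L → x c L'
L → x L'
L' → C x L'
L' → L L'
L' → ε
C → x x

L is directly left-recursive. The standard transformation for
  A → A α₁ | ... | A α_m | β₁ | ... | β_n
is
  A  → β₁ A' | ... | β_n A'
  A' → α₁ A' | ... | α_m A' | ε

L → x c becomes L → x c L'
L → x becomes L → x L'
L → L C x becomes L' → C x L'
L → L L becomes L' → L L'
Add L' → ε

Productions for other non-terminals are unchanged:
  C → x x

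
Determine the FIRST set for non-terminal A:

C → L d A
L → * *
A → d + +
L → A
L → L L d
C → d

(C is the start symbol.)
From A → d + +:
  - d is a terminal: add 'd' and stop

Collecting: FIRST(A) = { 'd' }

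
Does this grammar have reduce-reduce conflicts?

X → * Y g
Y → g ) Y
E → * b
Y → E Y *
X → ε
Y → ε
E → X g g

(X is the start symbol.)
A reduce-reduce conflict occurs when an LR(0) state has two complete items [A → α .] and [B → β .] — both call for a reduction, and with no lookahead the parser cannot choose between them.

Augment with X' → X and build the canonical LR(0) collection (I0 = CLOSURE({[X' → . X]}), then GOTO on every symbol after a dot until no new states appear). It has 16 states:
  I0: { [X → . * Y g], [X → .], [X' → . X] }  — shift, reduce
  I1: { [E → . * b], [E → . X g g], [X → * . Y g], [X → . * Y g], [X → .], [Y → . E Y *], [Y → . g ) Y], [Y → .] }  — shift, 2 reduces
  I2: { [X' → X .] }  — accept
  I3: { [E → * . b], [E → . * b], [E → . X g g], [X → * . Y g], [X → . * Y g], [X → .], [Y → . E Y *], [Y → . g ) Y], [Y → .] }  — shift, 2 reduces
  I4: { [E → . * b], [E → . X g g], [X → . * Y g], [X → .], [Y → . E Y *], [Y → . g ) Y], [Y → .], [Y → E . Y *] }  — shift, 2 reduces
  I5: { [E → X . g g] }  — shift
  I6: { [X → * Y . g] }  — shift
  I7: { [Y → g . ) Y] }  — shift
  I8: { [E → . * b], [E → . X g g], [X → . * Y g], [X → .], [Y → . E Y *], [Y → . g ) Y], [Y → .], [Y → g ) . Y] }  — shift, 2 reduces
  I9: { [Y → g ) Y .] }  — reduce
  I10: { [X → * Y g .] }  — reduce
  I11: { [E → X g . g] }  — shift
  I12: { [E → X g g .] }  — reduce
  I13: { [Y → E Y . *] }  — shift
  I14: { [Y → E Y * .] }  — reduce
  I15: { [E → * b .] }  — reduce

I1 contains complete items [X → .], [Y → .] — reduce-reduce conflict.
I3 contains complete items [X → .], [Y → .] — reduce-reduce conflict.
I4 contains complete items [X → .], [Y → .] — reduce-reduce conflict.
I8 contains complete items [X → .], [Y → .] — reduce-reduce conflict.

Answer: Yes — I1: [X → .] vs [Y → .]; I3: [X → .] vs [Y → .]; I4: [X → .] vs [Y → .]; I8: [X → .] vs [Y → .]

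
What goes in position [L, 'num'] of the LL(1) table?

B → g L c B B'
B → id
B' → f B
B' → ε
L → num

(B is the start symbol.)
To find M[L, 'num'], we find productions for L where 'num' is in the predict set (PREDICT(N → α) = (FIRST(α) \ {ε}) ∪ (FOLLOW(N) if α ⇒* ε)).

L → num: PREDICT = { 'num' }
  'num' is in predict set, so this production goes in M[L, 'num']

M[L, 'num'] = L → num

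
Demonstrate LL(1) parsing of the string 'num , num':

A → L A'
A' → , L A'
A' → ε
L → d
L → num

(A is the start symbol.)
LL(1) parsing maintains a stack (initially the start symbol over $) and the input. At each step: if the stack top is a terminal, match it against the current input token; if it is a non-terminal N, replace it with the RHS of M[N, lookahead] (the unique production whose predict set contains the lookahead).

Stack is shown with the top on the left.

Stack     Input        Action
-----------------------------
A $       num , num $  output A → L A'
L A' $    num , num $  output L → num
num A' $  num , num $  match 'num'
A' $      , num $      output A' → , L A'
, L A' $  , num $      match ','
L A' $    num $        output L → num
num A' $  num $        match 'num'
A' $      $            output A' → ε
$         $            accept

The string is accepted.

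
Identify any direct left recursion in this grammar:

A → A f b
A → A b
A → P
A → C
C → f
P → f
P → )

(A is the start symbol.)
Direct left recursion occurs when N → N α for some non-terminal N (the right-hand side begins with the left-hand side itself).

A → A f b: LEFT RECURSIVE (starts with A)
A → A b: LEFT RECURSIVE (starts with A)
A → P: starts with P
A → C: starts with C
C → f: starts with f
P → f: starts with f
P → ): starts with ')'

The grammar has direct left recursion on: A.

Answer: Yes, A is left-recursive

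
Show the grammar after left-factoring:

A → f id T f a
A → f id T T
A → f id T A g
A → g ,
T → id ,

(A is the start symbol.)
A → f id T A'
A' → f a
A' → T
A' → A g
A → g ,
T → id ,

Left-factoring transforms A → αβ₁ | αβ₂ into A → αA' and A' → β₁ | β₂
(α is the longest common prefix among the alternatives). Repeat until
no nonterminal has two alternatives with a common prefix.

Round 1: A has alternatives sharing prefix 'f id T'. Introduce A': A → f id T A'
  Add: A' → f a
  Add: A' → T
  Add: A' → A g

No remaining common prefixes — done.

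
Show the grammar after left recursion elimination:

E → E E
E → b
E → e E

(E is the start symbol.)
E → b E'
E → e E E'
E' → E E'
E' → ε

E is directly left-recursive. The standard transformation for
  A → A α₁ | ... | A α_m | β₁ | ... | β_n
is
  A  → β₁ A' | ... | β_n A'
  A' → α₁ A' | ... | α_m A' | ε

E → b becomes E → b E'
E → e E becomes E → e E E'
E → E E becomes E' → E E'
Add E' → ε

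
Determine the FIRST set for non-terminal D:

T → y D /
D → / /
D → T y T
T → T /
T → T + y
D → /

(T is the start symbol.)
{ '/', 'y' }

To compute FIRST(D), examine every production with D on the left-hand side, reading each right-hand side left to right until a non-nullable symbol is reached.

FIRST sets of the other non-terminals involved (by the same procedure, iterated to a fixed point):
  FIRST(T) = { 'y' }

From D → / /:
  - '/' is a terminal: add '/' and stop
From D → T y T:
  - T is a non-terminal: add FIRST(T) \ {ε} = { 'y' }
    T is not nullable, so stop
From D → /:
  - '/' is a terminal: add '/' and stop

Collecting: FIRST(D) = { '/', 'y' }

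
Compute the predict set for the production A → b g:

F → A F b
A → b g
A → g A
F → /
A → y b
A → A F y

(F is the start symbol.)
PREDICT(A → b g) = (FIRST(RHS) \ {ε}) ∪ (FOLLOW(A) if ε ∈ FIRST(RHS), i.e. RHS ⇒* ε)
FIRST(b g) = { 'b' }
ε ∉ FIRST(b g), so FOLLOW(A) is not added.
PREDICT(A → b g) = { 'b' }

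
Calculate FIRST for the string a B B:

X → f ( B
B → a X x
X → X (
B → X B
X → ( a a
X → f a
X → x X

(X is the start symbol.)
{ 'a' }

To compute FIRST(a B B), process the symbols left to right:
Symbol a is a terminal. Add 'a' and stop.
FIRST(a B B) = { 'a' }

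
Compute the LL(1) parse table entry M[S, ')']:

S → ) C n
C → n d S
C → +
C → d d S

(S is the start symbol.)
S → ) C n

To find M[S, ')'], we find productions for S where ')' is in the predict set (PREDICT(N → α) = (FIRST(α) \ {ε}) ∪ (FOLLOW(N) if α ⇒* ε)).

S → ) C n: PREDICT = { ')' }
  ')' is in predict set, so this production goes in M[S, ')']

M[S, ')'] = S → ) C n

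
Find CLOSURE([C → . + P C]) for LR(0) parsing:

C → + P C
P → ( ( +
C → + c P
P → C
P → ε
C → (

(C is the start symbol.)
Start with: [C → . + P C]
The dot precedes the terminal '+', so nothing is added.

CLOSURE = { [C → . + P C] }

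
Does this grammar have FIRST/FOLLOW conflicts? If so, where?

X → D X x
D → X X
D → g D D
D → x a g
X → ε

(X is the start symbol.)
A FIRST/FOLLOW conflict occurs when a non-terminal N has a nullable alternative N → β (β ⇒* ε) and another alternative N → α with FIRST(α) ∩ FOLLOW(N) ≠ ∅: on such a lookahead the parser cannot decide between expanding α and letting N vanish via β.

Nullable non-terminals: D, X.
FIRST sets used below: FIRST(X) = { 'g', 'x', ε }, FIRST(D) = { 'g', 'x', ε }

D: nullable alternative(s) D → X X; FOLLOW(D) = { 'g', 'x' }
  D → X X: FIRST \ {ε} = { 'g', 'x' } — this is the only nullable alternative, skip
  D → g D D: FIRST \ {ε} = { 'g' } — overlaps FOLLOW(D) on { 'g' }: CONFLICT
  D → x a g: FIRST \ {ε} = { 'x' } — overlaps FOLLOW(D) on { 'x' }: CONFLICT

X: nullable alternative(s) X → ε; FOLLOW(X) = { $, 'g', 'x' }
  X → D X x: FIRST \ {ε} = { 'g', 'x' } — overlaps FOLLOW(X) on { 'g', 'x' }: CONFLICT
  X → ε: FIRST \ {ε} = { } — this is the only nullable alternative, skip

So the grammar has 3 FIRST/FOLLOW conflicts (marked CONFLICT above).

Answer: Yes. X → D X x with FOLLOW(X) on { 'g', 'x' }; D → g D D with FOLLOW(D) on { 'g' }; D → x a g with FOLLOW(D) on { 'x' }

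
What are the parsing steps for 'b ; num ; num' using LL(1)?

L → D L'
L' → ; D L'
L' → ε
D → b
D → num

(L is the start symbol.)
LL(1) parsing maintains a stack (initially the start symbol over $) and the input. At each step: if the stack top is a terminal, match it against the current input token; if it is a non-terminal N, replace it with the RHS of M[N, lookahead] (the unique production whose predict set contains the lookahead).

Stack is shown with the top on the left.

Stack     Input            Action
---------------------------------
L $       b ; num ; num $  output L → D L'
D L' $    b ; num ; num $  output D → b
b L' $    b ; num ; num $  match 'b'
L' $      ; num ; num $    output L' → ; D L'
; D L' $  ; num ; num $    match ';'
D L' $    num ; num $      output D → num
num L' $  num ; num $      match 'num'
L' $      ; num $          output L' → ; D L'
; D L' $  ; num $          match ';'
D L' $    num $            output D → num
num L' $  num $            match 'num'
L' $      $                output L' → ε
$         $                accept

The string is accepted.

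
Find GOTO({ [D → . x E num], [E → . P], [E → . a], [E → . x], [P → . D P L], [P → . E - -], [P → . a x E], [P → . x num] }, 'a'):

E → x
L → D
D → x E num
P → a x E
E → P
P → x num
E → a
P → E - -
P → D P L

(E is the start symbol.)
{ [E → a .], [P → a . x E] }

GOTO(I, 'a') = CLOSURE({ [A → αX.β] : [A → α.Xβ] ∈ I, X = 'a' })

Items with dot before 'a', with the dot advanced:
  [E → . a] → [E → a .]
  [P → . a x E] → [P → a . x E]
Closure adds nothing (no advanced item has the dot before a non-terminal).

GOTO = { [E → a .], [P → a . x E] }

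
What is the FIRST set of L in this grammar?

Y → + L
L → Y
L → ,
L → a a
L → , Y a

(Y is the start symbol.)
To compute FIRST(L), examine every production with L on the left-hand side, reading each right-hand side left to right until a non-nullable symbol is reached.

FIRST sets of the other non-terminals involved (by the same procedure, iterated to a fixed point):
  FIRST(Y) = { '+' }

From L → Y:
  - Y is a non-terminal: add FIRST(Y) \ {ε} = { '+' }
    Y is not nullable, so stop
From L → ,:
  - ',' is a terminal: add ',' and stop
From L → a a:
  - a is a terminal: add 'a' and stop
From L → , Y a:
  - ',' is a terminal: add ',' and stop

Collecting: FIRST(L) = { '+', ',', 'a' }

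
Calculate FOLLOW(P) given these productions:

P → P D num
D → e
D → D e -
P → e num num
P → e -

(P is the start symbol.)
{ $, 'e' }

To compute FOLLOW(P), find every occurrence of P on a right-hand side N → α P β: add FIRST(β) \ {ε}, and if β is empty or nullable also add FOLLOW(N). Iterate to a fixed point.

P is the start symbol, so $ ∈ FOLLOW(P).
In P → P D num: P is followed by D num, add FIRST(D num) \ {ε} = { 'e' }

Taking the union: FOLLOW(P) = { $, 'e' }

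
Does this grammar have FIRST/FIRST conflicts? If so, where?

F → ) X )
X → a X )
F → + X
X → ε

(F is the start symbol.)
No FIRST/FIRST conflicts.

A FIRST/FIRST conflict occurs when two productions N → α and N → β for the same non-terminal have FIRST(α) ∩ FIRST(β) ≠ ∅ (with ε ∈ FIRST of a nullable right-hand side, so two nullable alternatives also conflict).

Productions for F:
  F → ) X ): FIRST = { ')' }
  F → + X: FIRST = { '+' }
Productions for X:
  X → a X ): FIRST = { 'a' }
  X → ε: FIRST = { ε }

All alternatives of each non-terminal have pairwise disjoint FIRST sets.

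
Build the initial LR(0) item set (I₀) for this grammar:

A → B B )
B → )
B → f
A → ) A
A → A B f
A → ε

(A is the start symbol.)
{ [A → . ) A], [A → . A B f], [A → . B B )], [A → .], [A' → . A], [B → . )], [B → . f] }

First, augment the grammar with A' → A
I₀ = CLOSURE({ [A' → . A] }):
  [A' → . A] has the dot before A: add [A → . B B )], [A → . ) A], [A → . A B f], [A → .]
  [A → . B B )] has the dot before B: add [B → . )], [B → . f]
No further items can be added.

I₀ = { [A → . ) A], [A → . A B f], [A → . B B )], [A → .], [A' → . A], [B → . )], [B → . f] }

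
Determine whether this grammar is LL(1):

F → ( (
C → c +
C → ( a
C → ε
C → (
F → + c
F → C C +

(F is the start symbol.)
A grammar is LL(1) if for each non-terminal N with multiple productions, the predict sets of those productions are pairwise disjoint, where PREDICT(N → α) = (FIRST(α) \ {ε}) ∪ (FOLLOW(N) if α ⇒* ε).

Relevant sets:
  FIRST(C) = { '(', 'c', ε }
  FOLLOW(C) = { '(', '+', 'c' }

For F:
  PREDICT(F → '(' '(') = { '(' }
  PREDICT(F → '+' c) = { '+' }
  PREDICT(F → C C '+') = { '(', '+', 'c' }
For C:
  PREDICT(C → c '+') = { 'c' }
  PREDICT(C → '(' a) = { '(' }
  PREDICT(C → ε) = { '(', '+', 'c' }
  PREDICT(C → '(') = { '(' }

Conflict found: Predict set conflict for F: { '(' }
The grammar is NOT LL(1).

Answer: No. Predict set conflict for F: { '(' }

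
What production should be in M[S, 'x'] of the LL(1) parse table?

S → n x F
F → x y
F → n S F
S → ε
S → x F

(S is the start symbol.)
S → ε, S → x F

To find M[S, 'x'], we find productions for S where 'x' is in the predict set (PREDICT(N → α) = (FIRST(α) \ {ε}) ∪ (FOLLOW(N) if α ⇒* ε)).

Relevant sets:
  FOLLOW(S) = { $, 'n', 'x' }

S → n x F: PREDICT = { 'n' }
S → ε: PREDICT = { $, 'n', 'x' }
  'x' is in predict set, so this production goes in M[S, 'x']
S → x F: PREDICT = { 'x' }
  'x' is in predict set, so this production goes in M[S, 'x']

M[S, 'x'] = S → ε, S → x F  (a multiply-defined cell — the grammar is not LL(1))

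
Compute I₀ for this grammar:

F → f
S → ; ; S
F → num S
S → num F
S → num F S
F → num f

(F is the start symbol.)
First, augment the grammar with F' → F
I₀ = CLOSURE({ [F' → . F] }):
  [F' → . F] has the dot before F: add [F → . f], [F → . num S], [F → . num f]
No further items can be added.

I₀ = { [F → . f], [F → . num S], [F → . num f], [F' → . F] }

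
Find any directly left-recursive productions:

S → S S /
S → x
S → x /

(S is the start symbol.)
Yes, S is left-recursive

Direct left recursion occurs when N → N α for some non-terminal N (the right-hand side begins with the left-hand side itself).

S → S S /: LEFT RECURSIVE (starts with S)
S → x: starts with x
S → x /: starts with x

The grammar has direct left recursion on: S.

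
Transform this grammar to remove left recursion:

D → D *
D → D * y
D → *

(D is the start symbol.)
D → * D'
D' → * D'
D' → * y D'
D' → ε

D is directly left-recursive. The standard transformation for
  A → A α₁ | ... | A α_m | β₁ | ... | β_n
is
  A  → β₁ A' | ... | β_n A'
  A' → α₁ A' | ... | α_m A' | ε

D → * becomes D → * D'
D → D * becomes D' → * D'
D → D * y becomes D' → * y D'
Add D' → ε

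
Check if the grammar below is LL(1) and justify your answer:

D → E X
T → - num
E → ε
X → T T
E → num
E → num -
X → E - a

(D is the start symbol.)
Relevant sets:
  FIRST(T) = { '-' }
  FIRST(E) = { 'num', ε }
  FOLLOW(E) = { '-', 'num' }

For E:
  PREDICT(E → ε) = { '-', 'num' }
  PREDICT(E → num) = { 'num' }
  PREDICT(E → num '-') = { 'num' }
For X:
  PREDICT(X → T T) = { '-' }
  PREDICT(X → E '-' a) = { '-', 'num' }
D, T have a single production, so nothing to check there.

Conflict found: Predict set conflict for E: { 'num' }
The grammar is NOT LL(1).

Answer: No. Predict set conflict for E: { 'num' }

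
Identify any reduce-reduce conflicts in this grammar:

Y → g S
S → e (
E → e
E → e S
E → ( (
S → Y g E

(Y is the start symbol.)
No reduce-reduce conflicts

Augment with Y' → Y and build the canonical LR(0) collection (I0 = CLOSURE({[Y' → . Y]}), then GOTO on every symbol after a dot until no new states appear). It has 13 states:
  I0: { [Y → . g S], [Y' → . Y] }  — shift
  I1: { [Y' → Y .] }  — accept
  I2: { [S → . Y g E], [S → . e (], [Y → . g S], [Y → g . S] }  — shift
  I3: { [Y → g S .] }  — reduce
  I4: { [S → Y . g E] }  — shift
  I5: { [S → e . (] }  — shift
  I6: { [S → e ( .] }  — reduce
  I7: { [E → . ( (], [E → . e S], [E → . e], [S → Y g . E] }  — shift
  I8: { [E → ( . (] }  — shift
  I9: { [S → Y g E .] }  — reduce
  I10: { [E → e . S], [E → e .], [S → . Y g E], [S → . e (], [Y → . g S] }  — shift, reduce
  I11: { [E → e S .] }  — reduce
  I12: { [E → ( ( .] }  — reduce

No state contains more than one complete item.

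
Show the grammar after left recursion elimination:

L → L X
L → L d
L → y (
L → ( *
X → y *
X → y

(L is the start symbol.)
L is directly left-recursive. The standard transformation for
  A → A α₁ | ... | A α_m | β₁ | ... | β_n
is
  A  → β₁ A' | ... | β_n A'
  A' → α₁ A' | ... | α_m A' | ε

L → y ( becomes L → y ( L'
L → ( * becomes L → ( * L'
L → L X becomes L' → X L'
L → L d becomes L' → d L'
Add L' → ε

Productions for other non-terminals are unchanged:
  X → y *
  X → y

Resulting grammar:
L → y ( L'
L → ( * L'
L' → X L'
L' → d L'
L' → ε
X → y *
X → y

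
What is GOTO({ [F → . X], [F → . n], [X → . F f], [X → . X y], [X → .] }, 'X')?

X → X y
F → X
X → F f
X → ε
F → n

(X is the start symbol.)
GOTO(I, 'X') = CLOSURE({ [A → αX.β] : [A → α.Xβ] ∈ I, X = 'X' })

Items with dot before 'X', with the dot advanced:
  [F → . X] → [F → X .]
  [X → . X y] → [X → X . y]
Closure adds nothing (no advanced item has the dot before a non-terminal).

GOTO = { [F → X .], [X → X . y] }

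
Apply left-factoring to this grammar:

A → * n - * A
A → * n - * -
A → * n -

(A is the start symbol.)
A → * n - A'
A' → * A''
A'' → A
A'' → -
A' → ε

Left-factoring transforms A → αβ₁ | αβ₂ into A → αA' and A' → β₁ | β₂
(α is the longest common prefix among the alternatives). Repeat until
no nonterminal has two alternatives with a common prefix.

Round 1: A has alternatives sharing prefix '* n -'. Introduce A': A → * n - A'
  Add: A' → * A
  Add: A' → * -
  Add: A' → ε

Round 2: A' has alternatives sharing prefix '*'. Introduce A'': A' → * A''
  Add: A'' → A
  Add: A'' → -

No remaining common prefixes — done.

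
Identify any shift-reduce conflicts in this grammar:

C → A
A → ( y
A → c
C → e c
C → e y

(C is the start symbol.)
No shift-reduce conflicts

Augment with C' → C and build the canonical LR(0) collection (I0 = CLOSURE({[C' → . C]}), then GOTO on every symbol after a dot until no new states appear). It has 9 states:
  I0: { [A → . ( y], [A → . c], [C → . A], [C → . e c], [C → . e y], [C' → . C] }  — shift
  I1: { [A → ( . y] }  — shift
  I2: { [C → A .] }  — reduce
  I3: { [C' → C .] }  — accept
  I4: { [A → c .] }  — reduce
  I5: { [C → e . c], [C → e . y] }  — shift
  I6: { [C → e c .] }  — reduce
  I7: { [C → e y .] }  — reduce
  I8: { [A → ( y .] }  — reduce

No state contains both a complete item and a shift item.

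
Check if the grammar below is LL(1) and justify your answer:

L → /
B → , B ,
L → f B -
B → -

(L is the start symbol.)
For L:
  PREDICT(L → '/') = { '/' }
  PREDICT(L → f B '-') = { 'f' }
For B:
  PREDICT(B → ',' B ',') = { ',' }
  PREDICT(B → '-') = { '-' }

All predict sets are disjoint. The grammar IS LL(1).

Answer: Yes, the grammar is LL(1).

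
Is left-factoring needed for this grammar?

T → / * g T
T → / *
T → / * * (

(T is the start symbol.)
Yes, T has productions with common prefix '/ *'

Left-factoring is needed when two productions for the same non-terminal
share a common prefix on the right-hand side.

Productions for T:
  T → / * g T
  T → / *
  T → / * * (

Found common prefix '/ *' in productions for T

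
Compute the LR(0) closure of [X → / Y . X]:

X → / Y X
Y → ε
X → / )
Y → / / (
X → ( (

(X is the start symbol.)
{ [X → . ( (], [X → . / )], [X → . / Y X], [X → / Y . X] }

Start with: [X → / Y . X]
  [X → / Y . X] has the dot before X: add [X → . / Y X], [X → . / )], [X → . ( (]
No further items can be added.

CLOSURE = { [X → . ( (], [X → . / )], [X → . / Y X], [X → / Y . X] }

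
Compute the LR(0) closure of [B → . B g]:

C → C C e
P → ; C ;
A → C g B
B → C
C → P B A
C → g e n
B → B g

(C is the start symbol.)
{ [B → . B g], [B → . C], [C → . C C e], [C → . P B A], [C → . g e n], [P → . ; C ;] }

Start with: [B → . B g]
  [B → . B g] has the dot before B: add [B → . C]
  [B → . C] has the dot before C: add [C → . C C e], [C → . P B A], [C → . g e n]
  [C → . P B A] has the dot before P: add [P → . ; C ;]
No further items can be added.

CLOSURE = { [B → . B g], [B → . C], [C → . C C e], [C → . P B A], [C → . g e n], [P → . ; C ;] }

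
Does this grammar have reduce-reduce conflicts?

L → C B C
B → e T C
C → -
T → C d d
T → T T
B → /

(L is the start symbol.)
No reduce-reduce conflicts

A reduce-reduce conflict occurs when an LR(0) state has two complete items [A → α .] and [B → β .] — both call for a reduction, and with no lookahead the parser cannot choose between them.

Augment with L' → L and build the canonical LR(0) collection (I0 = CLOSURE({[L' → . L]}), then GOTO on every symbol after a dot until no new states appear). It has 14 states:
  I0: { [C → . -], [L → . C B C], [L' → . L] }  — shift
  I1: { [C → - .] }  — reduce
  I2: { [B → . /], [B → . e T C], [L → C . B C] }  — shift
  I3: { [L' → L .] }  — accept
  I4: { [B → / .] }  — reduce
  I5: { [C → . -], [L → C B . C] }  — shift
  I6: { [B → e . T C], [C → . -], [T → . C d d], [T → . T T] }  — shift
  I7: { [T → C . d d] }  — shift
  I8: { [B → e T . C], [C → . -], [T → . C d d], [T → . T T], [T → T . T] }  — shift
  I9: { [B → e T C .], [T → C . d d] }  — shift, reduce
  I10: { [C → . -], [T → . C d d], [T → . T T], [T → T . T], [T → T T .] }  — shift, reduce
  I11: { [T → C d . d] }  — shift
  I12: { [T → C d d .] }  — reduce
  I13: { [L → C B C .] }  — reduce

No state contains more than one complete item.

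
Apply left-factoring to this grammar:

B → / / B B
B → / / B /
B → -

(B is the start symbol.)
Left-factoring transforms A → αβ₁ | αβ₂ into A → αA' and A' → β₁ | β₂
(α is the longest common prefix among the alternatives). Repeat until
no nonterminal has two alternatives with a common prefix.

Round 1: B has alternatives sharing prefix '/ / B'. Introduce B': B → / / B B'
  Add: B' → B
  Add: B' → /

No remaining common prefixes — done.

Resulting grammar:
B → / / B B'
B' → B
B' → /
B → -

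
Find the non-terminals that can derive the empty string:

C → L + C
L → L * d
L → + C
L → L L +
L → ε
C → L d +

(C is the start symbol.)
{ 'L' }

A non-terminal is nullable if it can derive ε (the empty string): either it has an ε-production, or it has a production whose right-hand side consists entirely of nullable non-terminals.

ε-productions: L → ε
So L is immediately nullable.
No further non-terminal can be added: every production for the remaining non-terminals contains a terminal or a non-nullable non-terminal.
Nullable = { 'L' }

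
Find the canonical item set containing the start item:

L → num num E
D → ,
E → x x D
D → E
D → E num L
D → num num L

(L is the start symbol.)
{ [L → . num num E], [L' → . L] }

First, augment the grammar with L' → L
I₀ = CLOSURE({ [L' → . L] }):
  [L' → . L] has the dot before L: add [L → . num num E]
No further items can be added.

I₀ = { [L → . num num E], [L' → . L] }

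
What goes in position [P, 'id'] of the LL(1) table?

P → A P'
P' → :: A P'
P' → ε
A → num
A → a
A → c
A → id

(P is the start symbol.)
P → A P'

To find M[P, 'id'], we find productions for P where 'id' is in the predict set (PREDICT(N → α) = (FIRST(α) \ {ε}) ∪ (FOLLOW(N) if α ⇒* ε)).

Relevant sets:
  FIRST(A) = { 'a', 'c', 'id', 'num' }

P → A P': PREDICT = { 'a', 'c', 'id', 'num' }
  'id' is in predict set, so this production goes in M[P, 'id']

M[P, 'id'] = P → A P'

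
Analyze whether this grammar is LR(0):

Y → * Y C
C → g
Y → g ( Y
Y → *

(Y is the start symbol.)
No. Shift-reduce conflict between [Y → * .] and [Y → . *]

A grammar is LR(0) if no state in the canonical LR(0) collection has:
  - both a shift item (dot before a terminal) and a complete item (shift-reduce conflict), or
  - two or more complete items (reduce-reduce conflict; the accept item [Y' → Y .] counts as a complete item here).

Augment with Y' → Y and build the canonical LR(0) collection (I0 = CLOSURE({[Y' → . Y]}), then GOTO on every symbol after a dot until no new states appear). It has 9 states:
  I0: { [Y → . * Y C], [Y → . *], [Y → . g ( Y], [Y' → . Y] }  — shift
  I1: { [Y → * . Y C], [Y → * .], [Y → . * Y C], [Y → . *], [Y → . g ( Y] }  — shift, reduce
  I2: { [Y' → Y .] }  — accept
  I3: { [Y → g . ( Y] }  — shift
  I4: { [Y → . * Y C], [Y → . *], [Y → . g ( Y], [Y → g ( . Y] }  — shift
  I5: { [Y → g ( Y .] }  — reduce
  I6: { [C → . g], [Y → * Y . C] }  — shift
  I7: { [Y → * Y C .] }  — reduce
  I8: { [C → g .] }  — reduce

Conflict in state I1:
  Shift-reduce conflict between [Y → * .] and [Y → . *]
So the grammar is NOT LR(0).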